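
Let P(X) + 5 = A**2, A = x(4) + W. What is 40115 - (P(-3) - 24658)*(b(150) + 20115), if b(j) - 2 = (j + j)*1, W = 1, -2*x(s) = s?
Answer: 503564169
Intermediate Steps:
x(s) = -s/2
b(j) = 2 + 2*j (b(j) = 2 + (j + j)*1 = 2 + (2*j)*1 = 2 + 2*j)
A = -1 (A = -1/2*4 + 1 = -2 + 1 = -1)
P(X) = -4 (P(X) = -5 + (-1)**2 = -5 + 1 = -4)
40115 - (P(-3) - 24658)*(b(150) + 20115) = 40115 - (-4 - 24658)*((2 + 2*150) + 20115) = 40115 - (-24662)*((2 + 300) + 20115) = 40115 - (-24662)*(302 + 20115) = 40115 - (-24662)*20417 = 40115 - 1*(-503524054) = 40115 + 503524054 = 503564169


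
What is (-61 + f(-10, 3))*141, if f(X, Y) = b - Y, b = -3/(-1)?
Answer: -8601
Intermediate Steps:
b = 3 (b = -3*(-1) = 3)
f(X, Y) = 3 - Y
(-61 + f(-10, 3))*141 = (-61 + (3 - 1*3))*141 = (-61 + (3 - 3))*141 = (-61 + 0)*141 = -61*141 = -8601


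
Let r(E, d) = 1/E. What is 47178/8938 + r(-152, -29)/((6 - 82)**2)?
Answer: 20710005259/3923567488 ≈ 5.2784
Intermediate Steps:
47178/8938 + r(-152, -29)/((6 - 82)**2) = 47178/8938 + 1/((-152)*((6 - 82)**2)) = 47178*(1/8938) - 1/(152*((-76)**2)) = 23589/4469 - 1/152/5776 = 23589/4469 - 1/152*1/5776 = 23589/4469 - 1/877952 = 20710005259/3923567488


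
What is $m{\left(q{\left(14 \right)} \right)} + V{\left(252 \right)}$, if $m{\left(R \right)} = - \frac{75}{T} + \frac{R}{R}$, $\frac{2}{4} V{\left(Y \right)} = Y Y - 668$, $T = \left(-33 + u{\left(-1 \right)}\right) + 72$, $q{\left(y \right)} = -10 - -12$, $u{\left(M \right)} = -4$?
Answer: $\frac{879696}{7} \approx 1.2567 \cdot 10^{5}$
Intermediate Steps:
$q{\left(y \right)} = 2$ ($q{\left(y \right)} = -10 + 12 = 2$)
$T = 35$ ($T = \left(-33 - 4\right) + 72 = -37 + 72 = 35$)
$V{\left(Y \right)} = -1336 + 2 Y^{2}$ ($V{\left(Y \right)} = 2 \left(Y Y - 668\right) = 2 \left(Y^{2} - 668\right) = 2 \left(-668 + Y^{2}\right) = -1336 + 2 Y^{2}$)
$m{\left(R \right)} = - \frac{8}{7}$ ($m{\left(R \right)} = - \frac{75}{35} + \frac{R}{R} = \left(-75\right) \frac{1}{35} + 1 = - \frac{15}{7} + 1 = - \frac{8}{7}$)
$m{\left(q{\left(14 \right)} \right)} + V{\left(252 \right)} = - \frac{8}{7} - \left(1336 - 2 \cdot 252^{2}\right) = - \frac{8}{7} + \left(-1336 + 2 \cdot 63504\right) = - \frac{8}{7} + \left(-1336 + 127008\right) = - \frac{8}{7} + 125672 = \frac{879696}{7}$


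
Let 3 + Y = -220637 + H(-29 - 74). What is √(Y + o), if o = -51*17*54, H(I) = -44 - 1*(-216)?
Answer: I*√267286 ≈ 517.0*I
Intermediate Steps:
H(I) = 172 (H(I) = -44 + 216 = 172)
o = -46818 (o = -867*54 = -46818)
Y = -220468 (Y = -3 + (-220637 + 172) = -3 - 220465 = -220468)
√(Y + o) = √(-220468 - 46818) = √(-267286) = I*√267286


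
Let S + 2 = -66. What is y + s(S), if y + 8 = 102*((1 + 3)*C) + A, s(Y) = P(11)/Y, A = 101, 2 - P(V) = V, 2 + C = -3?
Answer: -132387/68 ≈ -1946.9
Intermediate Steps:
C = -5 (C = -2 - 3 = -5)
P(V) = 2 - V
S = -68 (S = -2 - 66 = -68)
s(Y) = -9/Y (s(Y) = (2 - 1*11)/Y = (2 - 11)/Y = -9/Y)
y = -1947 (y = -8 + (102*((1 + 3)*(-5)) + 101) = -8 + (102*(4*(-5)) + 101) = -8 + (102*(-20) + 101) = -8 + (-2040 + 101) = -8 - 1939 = -1947)
y + s(S) = -1947 - 9/(-68) = -1947 - 9*(-1/68) = -1947 + 9/68 = -132387/68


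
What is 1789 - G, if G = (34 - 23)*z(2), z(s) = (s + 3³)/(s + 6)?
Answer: 13993/8 ≈ 1749.1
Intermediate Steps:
z(s) = (27 + s)/(6 + s) (z(s) = (s + 27)/(6 + s) = (27 + s)/(6 + s))
G = 319/8 (G = (34 - 23)*((27 + 2)/(6 + 2)) = 11*(29/8) = 319/8 ≈ 39.875)
1789 - G = 1789 - 1*319/8 = 1789 - 319/8 = 13993/8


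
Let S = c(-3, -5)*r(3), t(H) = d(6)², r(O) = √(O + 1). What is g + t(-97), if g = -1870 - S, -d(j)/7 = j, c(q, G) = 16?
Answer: -138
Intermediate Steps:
d(j) = -7*j
r(O) = √(1 + O)
t(H) = 1764 (t(H) = (-7*6)² = (-42)² = 1764)
S = 32 (S = 16*√(1 + 3) = 16*√4 = 16*2 = 32)
g = -1902 (g = -1870 - 1*32 = -1870 - 32 = -1902)
g + t(-97) = -1902 + 1764 = -138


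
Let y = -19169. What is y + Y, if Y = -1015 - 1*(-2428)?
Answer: -17756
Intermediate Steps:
Y = 1413 (Y = -1015 + 2428 = 1413)
y + Y = -19169 + 1413 = -17756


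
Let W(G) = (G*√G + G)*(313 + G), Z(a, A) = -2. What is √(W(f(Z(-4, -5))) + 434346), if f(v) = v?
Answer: √(433724 - 622*I*√2) ≈ 658.58 - 0.668*I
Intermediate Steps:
W(G) = (313 + G)*(G + G^(3/2)) (W(G) = (G^(3/2) + G)*(313 + G) = (G + G^(3/2))*(313 + G) = (313 + G)*(G + G^(3/2)))
√(W(f(Z(-4, -5))) + 434346) = √(((-2)² + (-2)^(5/2) + 313*(-2) + 313*(-2)^(3/2)) + 434346) = √((4 + 4*I*√2 - 626 + 313*(-2*I*√2)) + 434346) = √((4 + 4*I*√2 - 626 - 626*I*√2) + 434346) = √((-622 - 622*I*√2) + 434346) = √(433724 - 622*I*√2)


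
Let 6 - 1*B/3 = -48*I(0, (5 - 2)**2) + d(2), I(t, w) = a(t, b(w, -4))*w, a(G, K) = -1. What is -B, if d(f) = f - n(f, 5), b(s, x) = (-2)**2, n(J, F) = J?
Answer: 1278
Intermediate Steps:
b(s, x) = 4
I(t, w) = -w
d(f) = 0 (d(f) = f - f = 0)
B = -1278 (B = 18 - 3*(-(-48)*(5 - 2)**2 + 0) = 18 - 3*(-(-48)*3**2 + 0) = 18 - 3*(-(-48)*9 + 0) = 18 - 3*(-48*(-9) + 0) = 18 - 3*(432 + 0) = 18 - 3*432 = 18 - 1296 = -1278)
-B = -1*(-1278) = 1278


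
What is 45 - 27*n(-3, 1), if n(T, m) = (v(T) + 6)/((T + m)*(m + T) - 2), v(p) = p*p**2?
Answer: 657/2 ≈ 328.50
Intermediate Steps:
v(p) = p**3
n(T, m) = (6 + T**3)/(-2 + (T + m)**2) (n(T, m) = (T**3 + 6)/((T + m)*(m + T) - 2) = (6 + T**3)/((T + m)*(T + m) - 2) = (6 + T**3)/((T + m)**2 - 2) = (6 + T**3)/(-2 + (T + m)**2))
45 - 27*n(-3, 1) = 45 - 27*(6 + (-3)**3)/(-2 + (-3 + 1)**2) = 45 - 27*(6 - 27)/(-2 + (-2)**2) = 45 - 27*(-21)/(-2 + 4) = 45 - 27*(-21)/2 = 45 - 27*(-21/2) = 45 + 567/2 = 657/2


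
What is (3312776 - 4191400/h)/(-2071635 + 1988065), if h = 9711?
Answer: -16083088168/405774135 ≈ -39.636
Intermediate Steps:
(3312776 - 4191400/h)/(-2071635 + 1988065) = (3312776 - 4191400/9711)/(-2071635 + 1988065) = (3312776 - 4191400*1/9711)/(-83570) = (3312776 - 4191400/9711)*(-1/83570) = (32166176336/9711)*(-1/83570) = -16083088168/405774135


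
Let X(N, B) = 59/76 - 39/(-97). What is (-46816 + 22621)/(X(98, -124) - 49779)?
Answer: 178365540/366962101 ≈ 0.48606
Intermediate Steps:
X(N, B) = 8687/7372 (X(N, B) = 59*(1/76) - 39*(-1/97) = 59/76 + 39/97 = 8687/7372)
(-46816 + 22621)/(X(98, -124) - 49779) = (-46816 + 22621)/(8687/7372 - 49779) = -24195/(-366962101/7372) = -24195*(-7372/366962101) = 178365540/366962101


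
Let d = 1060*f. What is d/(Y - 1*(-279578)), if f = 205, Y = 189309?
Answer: 217300/468887 ≈ 0.46344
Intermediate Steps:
d = 217300 (d = 1060*205 = 217300)
d/(Y - 1*(-279578)) = 217300/(189309 - 1*(-279578)) = 217300/(189309 + 279578) = 217300/468887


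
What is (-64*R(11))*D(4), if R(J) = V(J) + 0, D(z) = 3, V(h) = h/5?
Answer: -2112/5 ≈ -422.40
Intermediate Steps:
V(h) = h/5 (V(h) = h*(⅕) = h/5)
R(J) = J/5 (R(J) = J/5 + 0 = J/5)
(-64*R(11))*D(4) = -64*11/5*3 = -704/5*3 = -2112/5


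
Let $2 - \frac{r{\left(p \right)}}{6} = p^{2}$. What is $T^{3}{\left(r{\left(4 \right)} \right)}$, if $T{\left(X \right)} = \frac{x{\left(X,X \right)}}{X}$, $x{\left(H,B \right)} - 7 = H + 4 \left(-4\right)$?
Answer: $\frac{29791}{21952} \approx 1.3571$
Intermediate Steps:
$x{\left(H,B \right)} = -9 + H$ ($x{\left(H,B \right)} = 7 + \left(H + 4 \left(-4\right)\right) = 7 + \left(H - 16\right) = 7 + \left(-16 + H\right) = -9 + H$)
$r{\left(p \right)} = 12 - 6 p^{2}$
$T{\left(X \right)} = \frac{-9 + X}{X}$
$T^{3}{\left(r{\left(4 \right)} \right)} = \left(\frac{-9 + \left(12 - 6 \cdot 4^{2}\right)}{12 - 6 \cdot 4^{2}}\right)^{3} = \left(\frac{-9 + \left(12 - 96\right)}{12 - 96}\right)^{3} = \left(\frac{-9 - 84}{-84}\right)^{3} = \left(\left(- \frac{1}{84}\right) \left(-93\right)\right)^{3} = \left(\frac{31}{28}\right)^{3} = \frac{29791}{21952}$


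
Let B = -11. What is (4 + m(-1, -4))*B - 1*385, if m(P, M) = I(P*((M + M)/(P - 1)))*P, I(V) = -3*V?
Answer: -297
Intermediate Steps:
m(P, M) = -6*M*P²/(-1 + P) (m(P, M) = (-3*P*(M + M)/(P - 1))*P = (-3*P*(2*M)/(-1 + P))*P = (-3*P*2*M/(-1 + P))*P = (-6*M*P/(-1 + P))*P = -6*M*P²/(-1 + P))
(4 + m(-1, -4))*B - 1*385 = (4 - 6*(-4)*(-1)²/(-1 - 1))*(-11) - 1*385 = (4 - 6*(-4)*1/(-2))*(-11) - 385 = (4 - 6*(-4)*1*(-½))*(-11) - 385 = (4 - 12)*(-11) - 385 = -8*(-11) - 385 = 88 - 385 = -297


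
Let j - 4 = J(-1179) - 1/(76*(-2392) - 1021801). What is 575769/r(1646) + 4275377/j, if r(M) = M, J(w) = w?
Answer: -1913936126715800/581952260001 ≈ -3288.8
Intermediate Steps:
j = -1414221774/1203593 (j = 4 + (-1179 - 1/(76*(-2392) - 1021801)) = 4 + (-1179 - 1/(-181792 - 1021801)) = 4 + (-1179 - 1/(-1203593)) = 4 + (-1179 - 1*(-1/1203593)) = 4 + (-1179 + 1/1203593) = 4 - 1419036146/1203593 = -1414221774/1203593 ≈ -1175.0)
575769/r(1646) + 4275377/j = 575769/1646 + 4275377/(-1414221774/1203593) = 575769*(1/1646) + 4275377*(-1203593/1414221774) = 575769/1646 - 5145813829561/1414221774 = -1913936126715800/581952260001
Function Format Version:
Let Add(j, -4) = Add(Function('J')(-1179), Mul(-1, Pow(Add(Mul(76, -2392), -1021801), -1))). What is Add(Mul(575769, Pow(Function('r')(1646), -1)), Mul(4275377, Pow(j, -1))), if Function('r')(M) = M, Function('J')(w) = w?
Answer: Rational(-1913936126715800, 581952260001) ≈ -3288.8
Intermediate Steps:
j = Rational(-1414221774, 1203593) (j = Add(4, Add(-1179, Mul(-1, Pow(Add(Mul(76, -2392), -1021801), -1)))) = Add(4, Add(-1179, Mul(-1, Pow(Add(-181792, -1021801), -1)))) = Add(4, Add(-1179, Mul(-1, Pow(-1203593, -1)))) = Add(4, Add(-1179, Mul(-1, Rational(-1, 1203593)))) = Add(4, Add(-1179, Rational(1, 1203593))) = Add(4, Rational(-1419036146, 1203593)) = Rational(-1414221774, 1203593) ≈ -1175.0)
Add(Mul(575769, Pow(Function('r')(1646), -1)), Mul(4275377, Pow(j, -1))) = Add(Mul(575769, Pow(1646, -1)), Mul(4275377, Pow(Rational(-1414221774, 1203593), -1))) = Add(Mul(575769, Rational(1, 1646)), Mul(4275377, Rational(-1203593, 1414221774))) = Add(Rational(575769, 1646), Rational(-5145813829561, 1414221774)) = Rational(-1913936126715800, 581952260001)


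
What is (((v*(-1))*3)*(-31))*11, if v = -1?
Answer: -1023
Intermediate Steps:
(((v*(-1))*3)*(-31))*11 = ((-1*(-1)*3)*(-31))*11 = ((1*3)*(-31))*11 = (3*(-31))*11 = -93*11 = -1023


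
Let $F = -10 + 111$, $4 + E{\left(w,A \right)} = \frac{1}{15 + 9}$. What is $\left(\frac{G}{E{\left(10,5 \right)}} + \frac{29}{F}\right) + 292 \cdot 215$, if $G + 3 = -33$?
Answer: $\frac{602464119}{9595} \approx 62789.0$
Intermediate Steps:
$G = -36$ ($G = -3 - 33 = -36$)
$E{\left(w,A \right)} = - \frac{95}{24}$ ($E{\left(w,A \right)} = -4 + \frac{1}{15 + 9} = -4 + \frac{1}{24} = - \frac{95}{24}$)
$F = 101$
$\left(\frac{G}{E{\left(10,5 \right)}} + \frac{29}{F}\right) + 292 \cdot 215 = \left(- \frac{36}{- \frac{95}{24}} + \frac{29}{101}\right) + 292 \cdot 215 = \left(\left(-36\right) \left(- \frac{24}{95}\right) + 29 \cdot \frac{1}{101}\right) + 62780 = \left(\frac{864}{95} + \frac{29}{101}\right) + 62780 = \frac{90019}{9595} + 62780 = \frac{602464119}{9595}$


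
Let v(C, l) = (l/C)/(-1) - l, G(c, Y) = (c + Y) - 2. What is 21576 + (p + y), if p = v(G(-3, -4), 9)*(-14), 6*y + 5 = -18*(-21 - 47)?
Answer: 131347/6 ≈ 21891.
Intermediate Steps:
y = 1219/6 (y = -⅚ + (-18*(-21 - 47))/6 = -⅚ + (-18*(-68))/6 = -⅚ + (⅙)*1224 = -⅚ + 204 = 1219/6 ≈ 203.17)
G(c, Y) = -2 + Y + c (G(c, Y) = (Y + c) - 2 = -2 + Y + c)
v(C, l) = -l - l/C (v(C, l) = (l/C)*(-1) - l = -l/C - l = -l - l/C)
p = 112 (p = (-1*9 - 1*9/(-2 - 4 - 3))*(-14) = (-9 - 1*9/(-9))*(-14) = (-9 - 1*9*(-⅑))*(-14) = (-9 + 1)*(-14) = -8*(-14) = 112)
21576 + (p + y) = 21576 + (112 + 1219/6) = 21576 + 1891/6 = 131347/6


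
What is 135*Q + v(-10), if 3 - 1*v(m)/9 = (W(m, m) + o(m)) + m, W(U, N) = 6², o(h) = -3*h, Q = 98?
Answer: 12753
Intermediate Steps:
W(U, N) = 36
v(m) = -297 + 18*m (v(m) = 27 - 9*((36 - 3*m) + m) = 27 - 9*(36 - 2*m) = 27 + (-324 + 18*m) = -297 + 18*m)
135*Q + v(-10) = 135*98 + (-297 + 18*(-10)) = 13230 + (-297 - 180) = 13230 - 477 = 12753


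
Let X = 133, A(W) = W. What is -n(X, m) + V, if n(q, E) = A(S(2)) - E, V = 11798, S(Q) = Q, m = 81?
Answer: 11877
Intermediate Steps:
n(q, E) = 2 - E
-n(X, m) + V = -(2 - 1*81) + 11798 = -(2 - 81) + 11798 = -1*(-79) + 11798 = 79 + 11798 = 11877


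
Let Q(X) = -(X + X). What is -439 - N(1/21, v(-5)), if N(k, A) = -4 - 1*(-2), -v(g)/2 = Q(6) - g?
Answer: -437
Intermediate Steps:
Q(X) = -2*X
v(g) = 24 + 2*g (v(g) = -2*(-2*6 - g) = -2*(-12 - g) = 24 + 2*g)
N(k, A) = -2 (N(k, A) = -4 + 2 = -2)
-439 - N(1/21, v(-5)) = -439 - 1*(-2) = -439 + 2 = -437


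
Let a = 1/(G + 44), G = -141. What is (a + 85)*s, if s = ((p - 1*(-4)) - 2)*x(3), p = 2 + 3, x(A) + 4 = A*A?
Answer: 288540/97 ≈ 2974.6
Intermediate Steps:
x(A) = -4 + A² (x(A) = -4 + A*A = -4 + A²)
a = -1/97 (a = 1/(-141 + 44) = 1/(-97) = -1/97 ≈ -0.010309)
p = 5
s = 35 (s = ((5 - 1*(-4)) - 2)*(-4 + 3²) = ((5 + 4) - 2)*(-4 + 9) = (9 - 2)*5 = 7*5 = 35)
(a + 85)*s = (-1/97 + 85)*35 = (8244/97)*35 = 288540/97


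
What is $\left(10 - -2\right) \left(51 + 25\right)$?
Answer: $912$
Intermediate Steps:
$\left(10 - -2\right) \left(51 + 25\right) = \left(10 + 2\right) 76 = 12 \cdot 76 = 912$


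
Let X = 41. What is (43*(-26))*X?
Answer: -45838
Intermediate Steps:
(43*(-26))*X = (43*(-26))*41 = -1118*41 = -45838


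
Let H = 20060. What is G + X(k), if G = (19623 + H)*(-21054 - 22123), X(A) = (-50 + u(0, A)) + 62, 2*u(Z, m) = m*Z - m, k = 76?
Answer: -1713392917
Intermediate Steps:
u(Z, m) = -m/2 + Z*m/2 (u(Z, m) = (m*Z - m)/2 = (Z*m - m)/2 = (-m + Z*m)/2 = -m/2 + Z*m/2)
X(A) = 12 - A/2 (X(A) = (-50 + A*(-1 + 0)/2) + 62 = (-50 + (1/2)*A*(-1)) + 62 = (-50 - A/2) + 62 = 12 - A/2)
G = -1713392891 (G = (19623 + 20060)*(-21054 - 22123) = 39683*(-43177) = -1713392891)
G + X(k) = -1713392891 + (12 - 1/2*76) = -1713392891 + (12 - 38) = -1713392891 - 26 = -1713392917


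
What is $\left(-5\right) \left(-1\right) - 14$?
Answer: $-9$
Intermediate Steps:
$\left(-5\right) \left(-1\right) - 14 = 5 + \left(-22 + \left(-2 + 10\right)\right) = 5 + \left(-22 + 8\right) = 5 - 14 = -9$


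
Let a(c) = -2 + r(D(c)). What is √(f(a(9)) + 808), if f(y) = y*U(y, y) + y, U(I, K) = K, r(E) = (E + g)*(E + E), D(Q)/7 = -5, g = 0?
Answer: 2*√1498990 ≈ 2448.7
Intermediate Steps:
D(Q) = -35 (D(Q) = 7*(-5) = -35)
r(E) = 2*E² (r(E) = (E + 0)*(E + E) = E*(2*E) = 2*E²)
a(c) = 2448 (a(c) = -2 + 2*(-35)² = -2 + 2*1225 = -2 + 2450 = 2448)
f(y) = y + y² (f(y) = y*y + y = y² + y = y + y²)
√(f(a(9)) + 808) = √(2448*(1 + 2448) + 808) = √(2448*2449 + 808) = √(5995152 + 808) = √5995960 = 2*√1498990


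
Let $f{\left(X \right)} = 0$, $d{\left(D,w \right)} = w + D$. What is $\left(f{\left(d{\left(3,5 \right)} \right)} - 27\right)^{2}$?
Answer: $729$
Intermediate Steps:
$d{\left(D,w \right)} = D + w$
$\left(f{\left(d{\left(3,5 \right)} \right)} - 27\right)^{2} = \left(0 - 27\right)^{2} = \left(-27\right)^{2} = 729$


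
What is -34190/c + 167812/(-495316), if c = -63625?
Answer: 312890777/1575724025 ≈ 0.19857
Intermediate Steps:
-34190/c + 167812/(-495316) = -34190/(-63625) + 167812/(-495316) = -34190*(-1/63625) + 167812*(-1/495316) = 6838/12725 - 41953/123829 = 312890777/1575724025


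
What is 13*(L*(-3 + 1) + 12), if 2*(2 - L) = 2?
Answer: 130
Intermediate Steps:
L = 1 (L = 2 - ½*2 = 2 - 1 = 1)
13*(L*(-3 + 1) + 12) = 13*(1*(-3 + 1) + 12) = 13*(1*(-2) + 12) = 13*(-2 + 12) = 13*10 = 130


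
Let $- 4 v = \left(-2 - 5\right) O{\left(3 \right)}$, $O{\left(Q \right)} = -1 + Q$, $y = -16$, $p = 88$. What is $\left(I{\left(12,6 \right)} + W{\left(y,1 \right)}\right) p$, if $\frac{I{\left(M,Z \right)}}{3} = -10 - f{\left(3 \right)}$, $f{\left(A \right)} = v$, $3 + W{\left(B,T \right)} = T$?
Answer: $-3740$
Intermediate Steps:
$W{\left(B,T \right)} = -3 + T$
$v = \frac{7}{2}$ ($v = - \frac{\left(-2 - 5\right) \left(-1 + 3\right)}{4} = - \frac{\left(-7\right) 2}{4} = \left(- \frac{1}{4}\right) \left(-14\right) = \frac{7}{2} \approx 3.5$)
$f{\left(A \right)} = \frac{7}{2}$
$I{\left(M,Z \right)} = - \frac{81}{2}$ ($I{\left(M,Z \right)} = 3 \left(-10 - \frac{7}{2}\right) = 3 \left(- \frac{27}{2}\right) = - \frac{81}{2}$)
$\left(I{\left(12,6 \right)} + W{\left(y,1 \right)}\right) p = \left(- \frac{81}{2} + \left(-3 + 1\right)\right) 88 = \left(- \frac{81}{2} - 2\right) 88 = \left(- \frac{85}{2}\right) 88 = -3740$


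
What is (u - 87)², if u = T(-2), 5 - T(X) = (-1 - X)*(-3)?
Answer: 6241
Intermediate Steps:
T(X) = 2 - 3*X (T(X) = 5 - (-1 - X)*(-3) = 5 - (3 + 3*X) = 5 + (-3 - 3*X) = 2 - 3*X)
u = 8 (u = 2 - 3*(-2) = 2 + 6 = 8)
(u - 87)² = (8 - 87)² = (-79)² = 6241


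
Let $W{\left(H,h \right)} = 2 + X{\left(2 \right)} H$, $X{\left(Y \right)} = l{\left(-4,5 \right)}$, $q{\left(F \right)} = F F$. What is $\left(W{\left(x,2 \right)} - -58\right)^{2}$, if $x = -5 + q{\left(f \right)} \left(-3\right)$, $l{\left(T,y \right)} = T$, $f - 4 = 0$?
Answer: $73984$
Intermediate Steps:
$f = 4$ ($f = 4 + 0 = 4$)
$q{\left(F \right)} = F^{2}$
$x = -53$ ($x = -5 + 4^{2} \left(-3\right) = -5 + 16 \left(-3\right) = -5 - 48 = -53$)
$X{\left(Y \right)} = -4$
$W{\left(H,h \right)} = 2 - 4 H$
$\left(W{\left(x,2 \right)} - -58\right)^{2} = \left(\left(2 - -212\right) - -58\right)^{2} = \left(\left(2 + 212\right) + \left(-19 + 77\right)\right)^{2} = \left(214 + 58\right)^{2} = 272^{2} = 73984$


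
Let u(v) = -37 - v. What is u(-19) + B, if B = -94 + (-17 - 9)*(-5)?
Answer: 18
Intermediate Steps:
B = 36 (B = -94 - 26*(-5) = -94 + 130 = 36)
u(-19) + B = (-37 - 1*(-19)) + 36 = (-37 + 19) + 36 = -18 + 36 = 18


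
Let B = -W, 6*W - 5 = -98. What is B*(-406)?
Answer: -6293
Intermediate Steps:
W = -31/2 (W = 5/6 + (1/6)*(-98) = 5/6 - 49/3 = -31/2 ≈ -15.500)
B = 31/2 (B = -1*(-31/2) = 31/2 ≈ 15.500)
B*(-406) = (31/2)*(-406) = -6293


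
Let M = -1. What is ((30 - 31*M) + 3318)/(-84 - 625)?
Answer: -3379/709 ≈ -4.7659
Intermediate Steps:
((30 - 31*M) + 3318)/(-84 - 625) = ((30 - 31*(-1)) + 3318)/(-84 - 625) = ((30 + 31) + 3318)/(-709) = (61 + 3318)*(-1/709) = 3379*(-1/709) = -3379/709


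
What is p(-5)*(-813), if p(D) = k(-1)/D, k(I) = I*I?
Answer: 813/5 ≈ 162.60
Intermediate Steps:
k(I) = I**2
p(D) = 1/D (p(D) = (-1)**2/D = 1/D)
p(-5)*(-813) = -813/(-5) = -1/5*(-813) = 813/5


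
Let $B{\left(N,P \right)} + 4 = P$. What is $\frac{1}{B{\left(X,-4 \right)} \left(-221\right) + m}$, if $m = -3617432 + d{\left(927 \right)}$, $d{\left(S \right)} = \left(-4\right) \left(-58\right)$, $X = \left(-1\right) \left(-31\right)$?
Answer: $- \frac{1}{3615432} \approx -2.7659 \cdot 10^{-7}$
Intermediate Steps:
$X = 31$
$B{\left(N,P \right)} = -4 + P$
$d{\left(S \right)} = 232$
$m = -3617200$ ($m = -3617432 + 232 = -3617200$)
$\frac{1}{B{\left(X,-4 \right)} \left(-221\right) + m} = \frac{1}{\left(-4 - 4\right) \left(-221\right) - 3617200} = \frac{1}{\left(-8\right) \left(-221\right) - 3617200} = \frac{1}{1768 - 3617200} = \frac{1}{-3615432} = - \frac{1}{3615432}$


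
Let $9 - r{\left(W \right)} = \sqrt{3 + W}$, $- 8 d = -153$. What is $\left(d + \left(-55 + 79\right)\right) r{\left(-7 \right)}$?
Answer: $\frac{3105}{8} - \frac{345 i}{4} \approx 388.13 - 86.25 i$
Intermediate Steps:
$d = \frac{153}{8}$ ($d = \left(- \frac{1}{8}\right) \left(-153\right) = \frac{153}{8} \approx 19.125$)
$r{\left(W \right)} = 9 - \sqrt{3 + W}$
$\left(d + \left(-55 + 79\right)\right) r{\left(-7 \right)} = \left(\frac{153}{8} + \left(-55 + 79\right)\right) \left(9 - \sqrt{3 - 7}\right) = \left(\frac{153}{8} + 24\right) \left(9 - \sqrt{-4}\right) = \frac{345 \left(9 - 2 i\right)}{8} = \frac{3105}{8} - \frac{345 i}{4}$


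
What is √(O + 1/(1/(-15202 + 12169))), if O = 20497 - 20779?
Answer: I*√3315 ≈ 57.576*I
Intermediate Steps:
O = -282
√(O + 1/(1/(-15202 + 12169))) = √(-282 + 1/(1/(-15202 + 12169))) = √(-282 + 1/(1/(-3033))) = √(-282 + 1/(-1/3033)) = √(-282 - 3033) = √(-3315) = I*√3315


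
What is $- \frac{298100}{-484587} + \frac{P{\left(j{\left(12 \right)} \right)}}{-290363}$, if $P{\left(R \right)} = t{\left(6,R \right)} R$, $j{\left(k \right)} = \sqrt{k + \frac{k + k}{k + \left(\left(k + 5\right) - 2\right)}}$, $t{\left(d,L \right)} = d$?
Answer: $\frac{298100}{484587} - \frac{4 \sqrt{29}}{290363} \approx 0.61509$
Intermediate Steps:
$j{\left(k \right)} = \sqrt{k + \frac{2 k}{3 + 2 k}}$ ($j{\left(k \right)} = \sqrt{k + \frac{2 k}{k + \left(\left(5 + k\right) - 2\right)}} = \sqrt{k + \frac{2 k}{k + \left(3 + k\right)}} = \sqrt{k + \frac{2 k}{3 + 2 k}}$)
$P{\left(R \right)} = 6 R$
$- \frac{298100}{-484587} + \frac{P{\left(j{\left(12 \right)} \right)}}{-290363} = - \frac{298100}{-484587} + \frac{6 \sqrt{\frac{12 \left(5 + 2 \cdot 12\right)}{3 + 2 \cdot 12}}}{-290363} = \left(-298100\right) \left(- \frac{1}{484587}\right) + 6 \sqrt{\frac{12 \left(5 + 24\right)}{3 + 24}} \left(- \frac{1}{290363}\right) = \frac{298100}{484587} + 6 \sqrt{12 \cdot \frac{1}{27} \cdot 29} \left(- \frac{1}{290363}\right) = \frac{298100}{484587} + 6 \sqrt{\frac{116}{9}} \left(- \frac{1}{290363}\right) = \frac{298100}{484587} + 6 \frac{2 \sqrt{29}}{3} \left(- \frac{1}{290363}\right) = \frac{298100}{484587} + 4 \sqrt{29} \left(- \frac{1}{290363}\right) = \frac{298100}{484587} - \frac{4 \sqrt{29}}{290363}$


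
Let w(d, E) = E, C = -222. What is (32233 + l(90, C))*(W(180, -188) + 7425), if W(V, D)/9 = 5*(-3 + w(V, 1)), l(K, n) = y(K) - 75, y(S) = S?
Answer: 236539080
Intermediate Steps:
l(K, n) = -75 + K (l(K, n) = K - 75 = -75 + K)
W(V, D) = -90 (W(V, D) = 9*(5*(-3 + 1)) = 9*(5*(-2)) = 9*(-10) = -90)
(32233 + l(90, C))*(W(180, -188) + 7425) = (32233 + (-75 + 90))*(-90 + 7425) = (32233 + 15)*7335 = 32248*7335 = 236539080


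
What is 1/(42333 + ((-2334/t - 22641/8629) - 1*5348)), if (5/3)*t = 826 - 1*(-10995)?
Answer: 102003409/3772294875794 ≈ 2.7040e-5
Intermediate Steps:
t = 35463/5 (t = 3*(826 - 1*(-10995))/5 = 3*(826 + 10995)/5 = (3/5)*11821 = 35463/5 ≈ 7092.6)
1/(42333 + ((-2334/t - 22641/8629) - 1*5348)) = 1/(42333 + ((-2334/35463/5 - 22641/8629) - 1*5348)) = 1/(42333 + ((-2334*5/35463 - 22641*1/8629) - 5348)) = 1/(42333 + ((-3890/11821 - 22641/8629) - 5348)) = 1/(42333 + (-301206071/102003409 - 5348)) = 1/(42333 - 545815437403/102003409) = 1/(3772294875794/102003409) = 102003409/3772294875794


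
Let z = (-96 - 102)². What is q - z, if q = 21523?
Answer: -17681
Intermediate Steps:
z = 39204 (z = (-198)² = 39204)
q - z = 21523 - 1*39204 = 21523 - 39204 = -17681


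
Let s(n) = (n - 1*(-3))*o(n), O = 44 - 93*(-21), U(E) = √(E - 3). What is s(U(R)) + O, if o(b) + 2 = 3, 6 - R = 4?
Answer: 2000 + I ≈ 2000.0 + 1.0*I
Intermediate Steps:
R = 2 (R = 6 - 1*4 = 6 - 4 = 2)
o(b) = 1 (o(b) = -2 + 3 = 1)
U(E) = √(-3 + E)
O = 1997 (O = 44 + 1953 = 1997)
s(n) = 3 + n (s(n) = (n - 1*(-3))*1 = (n + 3)*1 = (3 + n)*1 = 3 + n)
s(U(R)) + O = (3 + √(-3 + 2)) + 1997 = (3 + √(-1)) + 1997 = (3 + I) + 1997 = 2000 + I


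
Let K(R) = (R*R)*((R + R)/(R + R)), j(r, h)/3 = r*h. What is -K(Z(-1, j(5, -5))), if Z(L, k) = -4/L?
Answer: -16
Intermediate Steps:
j(r, h) = 3*h*r (j(r, h) = 3*(r*h) = 3*(h*r) = 3*h*r)
K(R) = R**2 (K(R) = R**2*((2*R)/((2*R))) = R**2*((2*R)*(1/(2*R))) = R**2*1 = R**2)
-K(Z(-1, j(5, -5))) = -(-4/(-1))**2 = -(-4*(-1))**2 = -1*4**2 = -1*16 = -16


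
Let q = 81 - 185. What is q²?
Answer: 10816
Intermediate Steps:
q = -104
q² = (-104)² = 10816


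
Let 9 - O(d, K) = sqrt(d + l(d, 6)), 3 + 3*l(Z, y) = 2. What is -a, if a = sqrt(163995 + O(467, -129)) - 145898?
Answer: 145898 - sqrt(1476036 - 30*sqrt(42))/3 ≈ 1.4549e+5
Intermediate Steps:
l(Z, y) = -1/3 (l(Z, y) = -1 + (1/3)*2 = -1 + 2/3 = -1/3)
O(d, K) = 9 - sqrt(-1/3 + d) (O(d, K) = 9 - sqrt(d - 1/3) = 9 - sqrt(-1/3 + d))
a = -145898 + sqrt(164004 - 10*sqrt(42)/3) (a = sqrt(163995 + (9 - sqrt(-3 + 9*467)/3)) - 145898 = sqrt(163995 + (9 - sqrt(-3 + 4203)/3)) - 145898 = sqrt(163995 + (9 - 10*sqrt(42)/3)) - 145898 = sqrt(164004 - 10*sqrt(42)/3) - 145898 = -145898 + sqrt(164004 - 10*sqrt(42)/3) ≈ -1.4549e+5)
-a = -(-145898 + sqrt(1476036 - 30*sqrt(42))/3) = 145898 - sqrt(1476036 - 30*sqrt(42))/3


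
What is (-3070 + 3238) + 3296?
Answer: 3464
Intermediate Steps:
(-3070 + 3238) + 3296 = 168 + 3296 = 3464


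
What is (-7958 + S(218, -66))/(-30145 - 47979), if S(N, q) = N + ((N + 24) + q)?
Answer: 1891/19531 ≈ 0.096820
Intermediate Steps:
S(N, q) = 24 + q + 2*N (S(N, q) = N + ((24 + N) + q) = N + (24 + N + q) = 24 + q + 2*N)
(-7958 + S(218, -66))/(-30145 - 47979) = (-7958 + (24 - 66 + 2*218))/(-30145 - 47979) = (-7958 + (24 - 66 + 436))/(-78124) = (-7958 + 394)*(-1/78124) = -7564*(-1/78124) = 1891/19531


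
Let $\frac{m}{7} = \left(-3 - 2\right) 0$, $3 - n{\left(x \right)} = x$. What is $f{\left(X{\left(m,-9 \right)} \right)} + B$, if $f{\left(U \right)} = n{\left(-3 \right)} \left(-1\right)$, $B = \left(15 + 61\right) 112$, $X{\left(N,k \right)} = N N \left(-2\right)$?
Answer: $8506$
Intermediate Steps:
$n{\left(x \right)} = 3 - x$
$m = 0$ ($m = 7 \left(-3 - 2\right) 0 = 7 \left(\left(-5\right) 0\right) = 7 \cdot 0 = 0$)
$X{\left(N,k \right)} = - 2 N^{2}$ ($X{\left(N,k \right)} = N^{2} \left(-2\right) = - 2 N^{2}$)
$B = 8512$ ($B = 76 \cdot 112 = 8512$)
$f{\left(U \right)} = -6$ ($f{\left(U \right)} = \left(3 - -3\right) \left(-1\right) = \left(3 + 3\right) \left(-1\right) = 6 \left(-1\right) = -6$)
$f{\left(X{\left(m,-9 \right)} \right)} + B = -6 + 8512 = 8506$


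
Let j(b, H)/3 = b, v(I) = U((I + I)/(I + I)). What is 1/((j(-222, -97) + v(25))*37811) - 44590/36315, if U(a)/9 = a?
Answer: -24615491161/20047354389 ≈ -1.2279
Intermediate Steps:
U(a) = 9*a
v(I) = 9 (v(I) = 9*((I + I)/(I + I)) = 9*((2*I)/((2*I))) = 9*((2*I)*(1/(2*I))) = 9*1 = 9)
j(b, H) = 3*b
1/((j(-222, -97) + v(25))*37811) - 44590/36315 = 1/((3*(-222) + 9)*37811) - 44590/36315 = (1/37811)/(-666 + 9) - 44590*1/36315 = (1/37811)/(-657) - 8918/7263 = -1/657*1/37811 - 8918/7263 = -1/24841827 - 8918/7263 = -24615491161/20047354389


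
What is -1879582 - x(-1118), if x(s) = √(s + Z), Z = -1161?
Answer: -1879582 - I*√2279 ≈ -1.8796e+6 - 47.739*I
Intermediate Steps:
x(s) = √(-1161 + s) (x(s) = √(s - 1161) = √(-1161 + s))
-1879582 - x(-1118) = -1879582 - √(-1161 - 1118) = -1879582 - √(-2279) = -1879582 - I*√2279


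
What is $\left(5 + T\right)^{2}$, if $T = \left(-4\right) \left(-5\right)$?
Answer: $625$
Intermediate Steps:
$T = 20$
$\left(5 + T\right)^{2} = \left(5 + 20\right)^{2} = 25^{2} = 625$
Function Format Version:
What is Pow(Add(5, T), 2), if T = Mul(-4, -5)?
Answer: 625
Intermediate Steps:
T = 20
Pow(Add(5, T), 2) = Pow(Add(5, 20), 2) = Pow(25, 2) = 625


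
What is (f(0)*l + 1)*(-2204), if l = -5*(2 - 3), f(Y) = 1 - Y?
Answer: -13224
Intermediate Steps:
l = 5 (l = -5*(-1) = 5)
(f(0)*l + 1)*(-2204) = ((1 - 1*0)*5 + 1)*(-2204) = ((1 + 0)*5 + 1)*(-2204) = (1*5 + 1)*(-2204) = (5 + 1)*(-2204) = 6*(-2204) = -13224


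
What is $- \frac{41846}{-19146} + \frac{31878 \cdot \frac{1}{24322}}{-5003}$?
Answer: $\frac{1272833764762}{582435516759} \approx 2.1854$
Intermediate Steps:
$- \frac{41846}{-19146} + \frac{31878 \cdot \frac{1}{24322}}{-5003} = \left(-41846\right) \left(- \frac{1}{19146}\right) + 31878 \cdot \frac{1}{24322} \left(- \frac{1}{5003}\right) = \frac{20923}{9573} + \frac{15939}{12161} \left(- \frac{1}{5003}\right) = \frac{20923}{9573} - \frac{15939}{60841483} = \frac{1272833764762}{582435516759}$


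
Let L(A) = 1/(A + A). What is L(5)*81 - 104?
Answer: -959/10 ≈ -95.900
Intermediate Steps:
L(A) = 1/(2*A)
L(5)*81 - 104 = ((1/2)/5)*81 - 104 = ((1/2)*(1/5))*81 - 104 = (1/10)*81 - 104 = 81/10 - 104 = -959/10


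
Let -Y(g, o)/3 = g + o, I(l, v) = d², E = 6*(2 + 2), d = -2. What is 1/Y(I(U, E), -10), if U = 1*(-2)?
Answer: 1/18 ≈ 0.055556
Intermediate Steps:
U = -2
E = 24 (E = 6*4 = 24)
I(l, v) = 4 (I(l, v) = (-2)² = 4)
Y(g, o) = -3*g - 3*o (Y(g, o) = -3*(g + o) = -3*g - 3*o)
1/Y(I(U, E), -10) = 1/(-3*4 - 3*(-10)) = 1/(-12 + 30) = 1/18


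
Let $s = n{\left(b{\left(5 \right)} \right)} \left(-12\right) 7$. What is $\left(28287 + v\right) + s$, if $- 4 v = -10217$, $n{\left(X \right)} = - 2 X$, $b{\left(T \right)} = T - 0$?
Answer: $\frac{126725}{4} \approx 31681.0$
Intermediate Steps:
$b{\left(T \right)} = T$ ($b{\left(T \right)} = T + 0 = T$)
$s = 840$ ($s = \left(-2\right) 5 \left(-12\right) 7 = \left(-10\right) \left(-12\right) 7 = 120 \cdot 7 = 840$)
$v = \frac{10217}{4}$ ($v = \left(- \frac{1}{4}\right) \left(-10217\right) = \frac{10217}{4} \approx 2554.3$)
$\left(28287 + v\right) + s = \left(28287 + \frac{10217}{4}\right) + 840 = \frac{123365}{4} + 840 = \frac{126725}{4}$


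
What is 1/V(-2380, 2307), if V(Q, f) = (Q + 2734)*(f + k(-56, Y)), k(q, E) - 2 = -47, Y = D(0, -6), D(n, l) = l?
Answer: 1/800748 ≈ 1.2488e-6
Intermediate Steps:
Y = -6
k(q, E) = -45 (k(q, E) = 2 - 47 = -45)
V(Q, f) = (-45 + f)*(2734 + Q) (V(Q, f) = (Q + 2734)*(f - 45) = (2734 + Q)*(-45 + f) = (-45 + f)*(2734 + Q))
1/V(-2380, 2307) = 1/(-123030 - 45*(-2380) + 2734*2307 - 2380*2307) = 1/(-123030 + 107100 + 6307338 - 5490660) = 1/800748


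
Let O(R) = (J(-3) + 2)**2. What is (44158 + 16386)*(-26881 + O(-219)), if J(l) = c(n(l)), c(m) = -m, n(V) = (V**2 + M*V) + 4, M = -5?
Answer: -1586555520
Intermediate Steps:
n(V) = 4 + V**2 - 5*V (n(V) = (V**2 - 5*V) + 4 = 4 + V**2 - 5*V)
J(l) = -4 - l**2 + 5*l (J(l) = -(4 + l**2 - 5*l) = -4 - l**2 + 5*l)
O(R) = 676 (O(R) = ((-4 - 1*(-3)**2 + 5*(-3)) + 2)**2 = ((-4 - 1*9 - 15) + 2)**2 = ((-4 - 9 - 15) + 2)**2 = (-28 + 2)**2 = (-26)**2 = 676)
(44158 + 16386)*(-26881 + O(-219)) = (44158 + 16386)*(-26881 + 676) = 60544*(-26205) = -1586555520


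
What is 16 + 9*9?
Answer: 97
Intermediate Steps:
16 + 9*9 = 16 + 81 = 97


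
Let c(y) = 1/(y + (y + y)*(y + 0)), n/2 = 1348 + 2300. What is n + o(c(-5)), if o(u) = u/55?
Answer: 18057601/2475 ≈ 7296.0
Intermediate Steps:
n = 7296 (n = 2*(1348 + 2300) = 2*3648 = 7296)
c(y) = 1/(y + 2*y²) (c(y) = 1/(y + (2*y)*y) = 1/(y + 2*y²))
o(u) = u/55 (o(u) = u*(1/55) = u/55)
n + o(c(-5)) = 7296 + (1/((-5)*(1 + 2*(-5))))/55 = 7296 + (-1/(5*(1 - 10)))/55 = 7296 + (-⅕/(-9))/55 = 7296 + (-⅕*(-⅑))/55 = 7296 + (1/55)*(1/45) = 7296 + 1/2475 = 18057601/2475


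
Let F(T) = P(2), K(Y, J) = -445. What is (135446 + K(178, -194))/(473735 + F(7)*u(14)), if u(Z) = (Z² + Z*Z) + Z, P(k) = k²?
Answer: 135001/475359 ≈ 0.28400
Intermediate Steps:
u(Z) = Z + 2*Z² (u(Z) = (Z² + Z²) + Z = 2*Z² + Z = Z + 2*Z²)
F(T) = 4 (F(T) = 2² = 4)
(135446 + K(178, -194))/(473735 + F(7)*u(14)) = (135446 - 445)/(473735 + 4*(14*(1 + 2*14))) = 135001/(473735 + 4*(14*(1 + 28))) = 135001/(473735 + 4*(14*29)) = 135001/(473735 + 4*406) = 135001/(473735 + 1624) = 135001/475359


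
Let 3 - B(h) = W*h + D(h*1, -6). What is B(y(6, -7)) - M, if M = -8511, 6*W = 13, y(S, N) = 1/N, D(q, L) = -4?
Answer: 357769/42 ≈ 8518.3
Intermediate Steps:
W = 13/6 (W = (⅙)*13 = 13/6 ≈ 2.1667)
B(h) = 7 - 13*h/6 (B(h) = 3 - (13*h/6 - 4) = 3 - (-4 + 13*h/6) = 3 + (4 - 13*h/6) = 7 - 13*h/6)
B(y(6, -7)) - M = (7 - 13/6/(-7)) - 1*(-8511) = (7 - 13/6*(-⅐)) + 8511 = (7 + 13/42) + 8511 = 307/42 + 8511 = 357769/42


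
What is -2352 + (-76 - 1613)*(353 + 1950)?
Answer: -3892119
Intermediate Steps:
-2352 + (-76 - 1613)*(353 + 1950) = -2352 - 1689*2303 = -2352 - 3889767 = -3892119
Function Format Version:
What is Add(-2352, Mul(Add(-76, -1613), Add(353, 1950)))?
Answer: -3892119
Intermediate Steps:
Add(-2352, Mul(Add(-76, -1613), Add(353, 1950))) = Add(-2352, Mul(-1689, 2303)) = Add(-2352, -3889767) = -3892119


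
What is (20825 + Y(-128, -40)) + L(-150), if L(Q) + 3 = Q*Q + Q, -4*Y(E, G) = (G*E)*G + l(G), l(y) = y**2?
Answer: 93972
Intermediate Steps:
Y(E, G) = -G**2/4 - E*G**2/4 (Y(E, G) = -((G*E)*G + G**2)/4 = -((E*G)*G + G**2)/4 = -(E*G**2 + G**2)/4 = -(G**2 + E*G**2)/4 = -G**2/4 - E*G**2/4)
L(Q) = -3 + Q + Q**2 (L(Q) = -3 + (Q*Q + Q) = -3 + (Q**2 + Q) = -3 + (Q + Q**2) = -3 + Q + Q**2)
(20825 + Y(-128, -40)) + L(-150) = (20825 + (1/4)*(-40)**2*(-1 - 1*(-128))) + (-3 - 150 + (-150)**2) = (20825 + (1/4)*1600*(-1 + 128)) + (-3 - 150 + 22500) = (20825 + (1/4)*1600*127) + 22347 = (20825 + 50800) + 22347 = 71625 + 22347 = 93972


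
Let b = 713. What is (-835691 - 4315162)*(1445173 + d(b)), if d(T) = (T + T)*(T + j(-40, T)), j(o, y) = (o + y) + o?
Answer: -17330400327357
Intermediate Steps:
j(o, y) = y + 2*o
d(T) = 2*T*(-80 + 2*T) (d(T) = (T + T)*(T + (T + 2*(-40))) = (2*T)*(T + (T - 80)) = (2*T)*(T + (-80 + T)) = (2*T)*(-80 + 2*T) = 2*T*(-80 + 2*T))
(-835691 - 4315162)*(1445173 + d(b)) = (-835691 - 4315162)*(1445173 + 4*713*(-40 + 713)) = -5150853*(1445173 + 4*713*673) = -5150853*(1445173 + 1919396) = -5150853*3364569 = -17330400327357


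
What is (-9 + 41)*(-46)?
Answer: -1472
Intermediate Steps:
(-9 + 41)*(-46) = 32*(-46) = -1472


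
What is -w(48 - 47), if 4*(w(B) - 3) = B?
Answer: -13/4 ≈ -3.2500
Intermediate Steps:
w(B) = 3 + B/4
-w(48 - 47) = -(3 + (48 - 47)/4) = -(3 + (¼)*1) = -(3 + ¼) = -1*13/4 = -13/4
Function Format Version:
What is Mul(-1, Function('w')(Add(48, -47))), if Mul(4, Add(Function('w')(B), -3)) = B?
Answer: Rational(-13, 4) ≈ -3.2500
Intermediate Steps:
Function('w')(B) = Add(3, Mul(Rational(1, 4), B))
Mul(-1, Function('w')(Add(48, -47))) = Mul(-1, Add(3, Mul(Rational(1, 4), Add(48, -47)))) = Mul(-1, Add(3, Mul(Rational(1, 4), 1))) = Mul(-1, Add(3, Rational(1, 4))) = Mul(-1, Rational(13, 4)) = Rational(-13, 4)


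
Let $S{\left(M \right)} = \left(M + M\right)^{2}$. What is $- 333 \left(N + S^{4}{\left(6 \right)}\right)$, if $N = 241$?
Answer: $-143183985021$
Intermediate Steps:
$S{\left(M \right)} = 4 M^{2}$ ($S{\left(M \right)} = \left(2 M\right)^{2} = 4 M^{2}$)
$- 333 \left(N + S^{4}{\left(6 \right)}\right) = - 333 \left(241 + \left(4 \cdot 6^{2}\right)^{4}\right) = - 333 \left(241 + \left(4 \cdot 36\right)^{4}\right) = - 333 \left(241 + 144^{4}\right) = - 333 \left(241 + 429981696\right) = \left(-333\right) 429981937 = -143183985021$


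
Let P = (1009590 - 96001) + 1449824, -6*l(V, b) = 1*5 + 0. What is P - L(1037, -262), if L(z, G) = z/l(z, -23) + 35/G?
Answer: 3097701369/1310 ≈ 2.3647e+6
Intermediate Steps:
l(V, b) = -⅚ (l(V, b) = -(1*5 + 0)/6 = -(5 + 0)/6 = -⅙*5 = -⅚)
L(z, G) = 35/G - 6*z/5 (L(z, G) = z/(-⅚) + 35/G = z*(-6/5) + 35/G = -6*z/5 + 35/G = 35/G - 6*z/5)
P = 2363413 (P = 913589 + 1449824 = 2363413)
P - L(1037, -262) = 2363413 - (35/(-262) - 6/5*1037) = 2363413 - (35*(-1/262) - 6222/5) = 2363413 - (-35/262 - 6222/5) = 2363413 - 1*(-1630339/1310) = 2363413 + 1630339/1310 = 3097701369/1310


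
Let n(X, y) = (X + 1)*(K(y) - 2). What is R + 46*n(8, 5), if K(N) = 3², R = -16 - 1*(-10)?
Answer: 2892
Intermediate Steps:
R = -6 (R = -16 + 10 = -6)
K(N) = 9
n(X, y) = 7 + 7*X (n(X, y) = (X + 1)*(9 - 2) = (1 + X)*7 = 7 + 7*X)
R + 46*n(8, 5) = -6 + 46*(7 + 7*8) = -6 + 46*(7 + 56) = -6 + 46*63 = -6 + 2898 = 2892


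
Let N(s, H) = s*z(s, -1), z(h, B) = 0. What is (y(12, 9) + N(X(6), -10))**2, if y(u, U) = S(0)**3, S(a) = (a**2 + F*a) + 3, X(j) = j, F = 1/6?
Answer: 729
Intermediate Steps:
F = 1/6 ≈ 0.16667
N(s, H) = 0 (N(s, H) = s*0 = 0)
S(a) = 3 + a**2 + a/6 (S(a) = (a**2 + a/6) + 3 = 3 + a**2 + a/6)
y(u, U) = 27 (y(u, U) = (3 + 0**2 + (1/6)*0)**3 = (3 + 0 + 0)**3 = 3**3 = 27)
(y(12, 9) + N(X(6), -10))**2 = (27 + 0)**2 = 27**2 = 729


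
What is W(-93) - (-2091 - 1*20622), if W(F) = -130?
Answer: 22583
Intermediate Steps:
W(-93) - (-2091 - 1*20622) = -130 - (-2091 - 1*20622) = -130 - (-2091 - 20622) = -130 - 1*(-22713) = -130 + 22713 = 22583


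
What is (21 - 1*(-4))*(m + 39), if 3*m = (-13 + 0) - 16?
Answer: 2200/3 ≈ 733.33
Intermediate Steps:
m = -29/3 (m = ((-13 + 0) - 16)/3 = (-13 - 16)/3 = (⅓)*(-29) = -29/3 ≈ -9.6667)
(21 - 1*(-4))*(m + 39) = (21 - 1*(-4))*(-29/3 + 39) = (21 + 4)*(88/3) = 25*(88/3) = 2200/3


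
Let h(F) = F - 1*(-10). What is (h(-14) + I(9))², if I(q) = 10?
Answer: 36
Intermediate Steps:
h(F) = 10 + F (h(F) = F + 10 = 10 + F)
(h(-14) + I(9))² = ((10 - 14) + 10)² = (-4 + 10)² = 6² = 36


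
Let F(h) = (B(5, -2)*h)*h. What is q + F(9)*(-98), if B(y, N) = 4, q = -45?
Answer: -31797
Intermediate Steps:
F(h) = 4*h² (F(h) = (4*h)*h = 4*h²)
q + F(9)*(-98) = -45 + (4*9²)*(-98) = -45 + (4*81)*(-98) = -45 + 324*(-98) = -45 - 31752 = -31797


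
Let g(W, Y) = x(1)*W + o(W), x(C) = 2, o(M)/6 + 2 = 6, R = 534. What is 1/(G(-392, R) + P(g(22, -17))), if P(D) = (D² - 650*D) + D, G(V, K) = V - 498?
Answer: -1/40398 ≈ -2.4754e-5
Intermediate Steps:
o(M) = 24 (o(M) = -12 + 6*6 = -12 + 36 = 24)
G(V, K) = -498 + V
g(W, Y) = 24 + 2*W (g(W, Y) = 2*W + 24 = 24 + 2*W)
P(D) = D² - 649*D
1/(G(-392, R) + P(g(22, -17))) = 1/((-498 - 392) + (24 + 2*22)*(-649 + (24 + 2*22))) = 1/(-890 + (24 + 44)*(-649 + (24 + 44))) = 1/(-890 + 68*(-649 + 68)) = 1/(-890 + 68*(-581)) = 1/(-890 - 39508) = 1/(-40398) = -1/40398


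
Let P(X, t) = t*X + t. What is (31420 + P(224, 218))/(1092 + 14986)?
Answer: 40235/8039 ≈ 5.0050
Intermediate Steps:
P(X, t) = t + X*t (P(X, t) = X*t + t = t + X*t)
(31420 + P(224, 218))/(1092 + 14986) = (31420 + 218*(1 + 224))/(1092 + 14986) = (31420 + 218*225)/16078 = (31420 + 49050)*(1/16078) = 80470*(1/16078) = 40235/8039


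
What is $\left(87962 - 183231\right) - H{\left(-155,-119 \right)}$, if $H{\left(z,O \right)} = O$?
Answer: $-95150$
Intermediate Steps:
$\left(87962 - 183231\right) - H{\left(-155,-119 \right)} = \left(87962 - 183231\right) - -119 = \left(87962 - 183231\right) + 119 = -95269 + 119 = -95150$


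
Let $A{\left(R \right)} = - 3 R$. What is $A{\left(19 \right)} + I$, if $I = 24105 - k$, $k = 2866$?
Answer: $21182$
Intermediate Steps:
$I = 21239$ ($I = 24105 - 2866 = 21239$)
$A{\left(19 \right)} + I = \left(-3\right) 19 + 21239 = -57 + 21239 = 21182$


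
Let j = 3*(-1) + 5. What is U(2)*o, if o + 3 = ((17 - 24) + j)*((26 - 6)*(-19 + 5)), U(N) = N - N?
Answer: 0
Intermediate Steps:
U(N) = 0
j = 2 (j = -3 + 5 = 2)
o = 1397 (o = -3 + ((17 - 24) + 2)*((26 - 6)*(-19 + 5)) = -3 + (-7 + 2)*(20*(-14)) = -3 - 5*(-280) = -3 + 1400 = 1397)
U(2)*o = 0*1397 = 0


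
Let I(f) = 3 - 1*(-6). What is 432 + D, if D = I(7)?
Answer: 441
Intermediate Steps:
I(f) = 9 (I(f) = 3 + 6 = 9)
D = 9
432 + D = 432 + 9 = 441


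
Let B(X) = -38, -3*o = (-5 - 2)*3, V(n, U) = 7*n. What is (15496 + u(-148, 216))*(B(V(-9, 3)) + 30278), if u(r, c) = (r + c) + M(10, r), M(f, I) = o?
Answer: 470867040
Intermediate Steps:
o = 7 (o = -(-5 - 2)*3/3 = -(-7)*3/3 = -1/3*(-21) = 7)
M(f, I) = 7
u(r, c) = 7 + c + r (u(r, c) = (r + c) + 7 = (c + r) + 7 = 7 + c + r)
(15496 + u(-148, 216))*(B(V(-9, 3)) + 30278) = (15496 + (7 + 216 - 148))*(-38 + 30278) = (15496 + 75)*30240 = 15571*30240 = 470867040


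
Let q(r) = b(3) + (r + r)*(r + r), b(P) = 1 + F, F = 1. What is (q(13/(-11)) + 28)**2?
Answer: 18541636/14641 ≈ 1266.4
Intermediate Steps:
b(P) = 2 (b(P) = 1 + 1 = 2)
q(r) = 2 + 4*r**2 (q(r) = 2 + (r + r)*(r + r) = 2 + (2*r)*(2*r) = 2 + 4*r**2)
(q(13/(-11)) + 28)**2 = ((2 + 4*(13/(-11))**2) + 28)**2 = ((2 + 4*(13*(-1/11))**2) + 28)**2 = ((2 + 4*(-13/11)**2) + 28)**2 = ((2 + 4*(169/121)) + 28)**2 = ((2 + 676/121) + 28)**2 = (918/121 + 28)**2 = (4306/121)**2 = 18541636/14641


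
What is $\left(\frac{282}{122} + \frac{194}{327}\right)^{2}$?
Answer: $\frac{3357159481}{397882809} \approx 8.4376$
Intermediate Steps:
$\left(\frac{282}{122} + \frac{194}{327}\right)^{2} = \left(282 \cdot \frac{1}{122} + 194 \cdot \frac{1}{327}\right)^{2} = \left(\frac{141}{61} + \frac{194}{327}\right)^{2} = \left(\frac{57941}{19947}\right)^{2} = \frac{3357159481}{397882809}$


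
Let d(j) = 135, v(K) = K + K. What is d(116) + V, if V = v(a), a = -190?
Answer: -245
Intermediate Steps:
v(K) = 2*K
V = -380 (V = 2*(-190) = -380)
d(116) + V = 135 - 380 = -245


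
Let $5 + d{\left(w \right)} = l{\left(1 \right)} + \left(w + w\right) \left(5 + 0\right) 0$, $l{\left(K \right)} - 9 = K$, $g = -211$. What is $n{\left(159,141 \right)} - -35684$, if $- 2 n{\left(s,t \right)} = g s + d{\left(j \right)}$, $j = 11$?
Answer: $52456$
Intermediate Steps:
$l{\left(K \right)} = 9 + K$
$d{\left(w \right)} = 5$ ($d{\left(w \right)} = -5 + \left(\left(9 + 1\right) + \left(w + w\right) \left(5 + 0\right) 0\right) = -5 + \left(10 + 2 w 5 \cdot 0\right) = -5 + \left(10 + 10 w 0\right) = -5 + \left(10 + 0\right) = -5 + 10 = 5$)
$n{\left(s,t \right)} = - \frac{5}{2} + \frac{211 s}{2}$ ($n{\left(s,t \right)} = - \frac{- 211 s + 5}{2} = - \frac{5 - 211 s}{2} = - \frac{5}{2} + \frac{211 s}{2}$)
$n{\left(159,141 \right)} - -35684 = \left(- \frac{5}{2} + \frac{211}{2} \cdot 159\right) - -35684 = \left(- \frac{5}{2} + \frac{33549}{2}\right) + 35684 = 16772 + 35684 = 52456$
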